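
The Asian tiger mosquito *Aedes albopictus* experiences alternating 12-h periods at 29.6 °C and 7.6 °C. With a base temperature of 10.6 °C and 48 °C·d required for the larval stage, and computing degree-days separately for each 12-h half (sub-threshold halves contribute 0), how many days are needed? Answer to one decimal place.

5.1 days

Day half: max(0, 29.6 − 10.6) × 0.5 = 19.0 × 0.5 = 9.50 DD.
Night half: max(0, 7.6 − 10.6) × 0.5 = 0.0 × 0.5 = 0.00 DD.
Per 24 h: 9.50 DD/day.
Duration = 48 / 9.50 = 5.053 ≈ 5.1 days.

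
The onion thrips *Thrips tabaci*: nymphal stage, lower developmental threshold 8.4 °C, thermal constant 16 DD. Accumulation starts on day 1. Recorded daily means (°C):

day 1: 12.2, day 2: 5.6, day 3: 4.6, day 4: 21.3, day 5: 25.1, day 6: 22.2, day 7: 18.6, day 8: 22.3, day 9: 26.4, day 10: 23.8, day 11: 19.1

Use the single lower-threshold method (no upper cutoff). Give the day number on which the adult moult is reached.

day 4

Daily DD above 8.4 °C: 3.8, 0.0, 0.0, 12.9, 16.7, 13.8, 10.2, 13.9, 18.0, 15.4, 10.7.
Cumulative: 3.8, 3.8, 3.8, 16.7, 33.4, 47.2, 57.4, 71.3, 89.3, 104.7, 115.4.
The total first reaches 16 DD on day 4.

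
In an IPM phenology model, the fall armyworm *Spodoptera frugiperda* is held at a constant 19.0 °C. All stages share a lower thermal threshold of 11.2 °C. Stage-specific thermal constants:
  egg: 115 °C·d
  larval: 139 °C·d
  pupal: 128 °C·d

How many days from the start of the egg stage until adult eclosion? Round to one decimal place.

49.0 days

Daily accumulation at 19.0 °C = 19.0 − 11.2 = 7.8 DD/day.
Total K = 115 + 139 + 128 = 382 DD.
Total duration = 382 / 7.8 = 48.974 ≈ 49.0 days.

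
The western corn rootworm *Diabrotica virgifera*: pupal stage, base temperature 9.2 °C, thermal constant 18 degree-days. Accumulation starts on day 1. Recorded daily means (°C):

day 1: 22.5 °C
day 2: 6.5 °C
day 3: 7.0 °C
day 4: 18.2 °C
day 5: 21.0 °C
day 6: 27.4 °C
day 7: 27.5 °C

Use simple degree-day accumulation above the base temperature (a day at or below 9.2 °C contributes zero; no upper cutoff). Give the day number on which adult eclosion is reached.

day 4

Daily DD above 9.2 °C: 13.3, 0.0, 0.0, 9.0, 11.8, 18.2, 18.3.
Cumulative: 13.3, 13.3, 13.3, 22.3, 34.1, 52.3, 70.6.
The total first reaches 18 DD on day 4.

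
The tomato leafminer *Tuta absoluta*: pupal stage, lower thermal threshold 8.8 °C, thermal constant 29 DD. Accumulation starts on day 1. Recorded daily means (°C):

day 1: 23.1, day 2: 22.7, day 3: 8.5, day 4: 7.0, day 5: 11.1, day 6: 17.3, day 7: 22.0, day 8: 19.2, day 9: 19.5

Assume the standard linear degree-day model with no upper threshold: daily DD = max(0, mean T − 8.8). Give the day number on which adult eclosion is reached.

day 5

Daily DD above 8.8 °C: 14.3, 13.9, 0.0, 0.0, 2.3, 8.5, 13.2, 10.4, 10.7.
Cumulative: 14.3, 28.2, 28.2, 28.2, 30.5, 39.0, 52.2, 62.6, 73.3.
The total first reaches 29 DD on day 5.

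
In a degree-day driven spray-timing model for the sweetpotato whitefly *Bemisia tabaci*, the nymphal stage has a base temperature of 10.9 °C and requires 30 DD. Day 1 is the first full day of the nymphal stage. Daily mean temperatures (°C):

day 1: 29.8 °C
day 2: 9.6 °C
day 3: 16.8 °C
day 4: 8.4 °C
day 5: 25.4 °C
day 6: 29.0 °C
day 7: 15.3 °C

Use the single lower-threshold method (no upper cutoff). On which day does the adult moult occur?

day 5

Daily DD above 10.9 °C: 18.9, 0.0, 5.9, 0.0, 14.5, 18.1, 4.4.
Cumulative: 18.9, 18.9, 24.8, 24.8, 39.3, 57.4, 61.8.
The total first reaches 30 DD on day 5.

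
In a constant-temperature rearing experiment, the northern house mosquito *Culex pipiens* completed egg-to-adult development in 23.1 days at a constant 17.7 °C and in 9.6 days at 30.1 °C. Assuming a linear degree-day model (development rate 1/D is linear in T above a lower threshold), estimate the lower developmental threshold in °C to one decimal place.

Equal thermal constants: D₁(T₁ − T_b) = D₂(T₂ − T_b).
23.1·(17.7 − T_b) = 9.6·(30.1 − T_b)
T_b = (23.1·17.7 − 9.6·30.1) / (23.1 − 9.6) = 119.91 / 13.5 = 8.882 °C ≈ 8.9 °C.

8.9 °C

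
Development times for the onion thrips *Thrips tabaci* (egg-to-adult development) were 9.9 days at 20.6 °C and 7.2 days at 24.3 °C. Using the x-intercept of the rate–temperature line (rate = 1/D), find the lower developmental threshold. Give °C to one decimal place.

10.7 °C

Under the model K = D·(T − T_b), so D₁·(T₁ − T_b) = D₂·(T₂ − T_b).
9.9·(20.6 − T_b) = 7.2·(24.3 − T_b)
T_b = (9.9·20.6 − 7.2·24.3) / (9.9 − 7.2) = 28.98 / 2.7 = 10.733 °C ≈ 10.7 °C.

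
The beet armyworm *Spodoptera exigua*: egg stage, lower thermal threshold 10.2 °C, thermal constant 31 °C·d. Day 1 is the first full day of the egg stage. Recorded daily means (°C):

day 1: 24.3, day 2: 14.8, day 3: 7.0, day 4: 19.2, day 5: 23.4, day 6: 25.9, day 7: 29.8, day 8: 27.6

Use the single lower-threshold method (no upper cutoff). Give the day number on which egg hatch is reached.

day 5

Daily DD above 10.2 °C: 14.1, 4.6, 0.0, 9.0, 13.2, 15.7, 19.6, 17.4.
Cumulative: 14.1, 18.7, 18.7, 27.7, 40.9, 56.6, 76.2, 93.6.
The total first reaches 31 DD on day 5.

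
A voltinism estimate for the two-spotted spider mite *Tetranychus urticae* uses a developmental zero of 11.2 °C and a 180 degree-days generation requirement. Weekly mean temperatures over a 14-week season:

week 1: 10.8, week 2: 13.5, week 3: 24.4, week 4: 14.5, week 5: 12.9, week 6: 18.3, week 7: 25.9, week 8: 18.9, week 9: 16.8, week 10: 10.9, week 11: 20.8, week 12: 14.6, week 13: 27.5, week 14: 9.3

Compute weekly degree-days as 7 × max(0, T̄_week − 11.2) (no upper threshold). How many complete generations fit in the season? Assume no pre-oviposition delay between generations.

Weekly DD (7 × max(0, T̄ − 11.2)): 0.0, 16.1, 92.4, 23.1, 11.9, 49.7, 102.9, 53.9, 39.2, 0.0, 67.2, 23.8, 114.1, 0.0.
Season total = 594.3 DD.
Complete generations = ⌊594.3 / 180⌋ = 3.

3 generations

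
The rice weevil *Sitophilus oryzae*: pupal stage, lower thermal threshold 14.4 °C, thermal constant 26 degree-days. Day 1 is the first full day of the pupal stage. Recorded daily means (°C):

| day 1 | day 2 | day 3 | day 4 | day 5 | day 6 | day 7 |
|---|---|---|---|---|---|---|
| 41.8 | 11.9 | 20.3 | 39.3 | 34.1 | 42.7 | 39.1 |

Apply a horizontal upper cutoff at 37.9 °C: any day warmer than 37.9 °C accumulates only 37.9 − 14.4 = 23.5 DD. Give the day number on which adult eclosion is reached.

Daily DD above 14.4 °C (capped at 23.5): 23.5, 0.0, 5.9, 23.5, 19.7, 23.5, 23.5.
Cumulative: 23.5, 23.5, 29.4, 52.9, 72.6, 96.1, 119.6.
The total first reaches 26 DD on day 3.

day 3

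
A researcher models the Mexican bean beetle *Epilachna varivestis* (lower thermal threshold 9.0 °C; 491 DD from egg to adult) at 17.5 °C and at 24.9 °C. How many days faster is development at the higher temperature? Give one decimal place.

26.9 days

At 17.5 °C: 491 / (17.5 − 9.0) = 491 / 8.5 = 57.765 d.
At 24.9 °C: 491 / (24.9 − 9.0) = 491 / 15.9 = 30.881 d.
Difference = |57.765 − 30.881| = 26.884 ≈ 26.9 days.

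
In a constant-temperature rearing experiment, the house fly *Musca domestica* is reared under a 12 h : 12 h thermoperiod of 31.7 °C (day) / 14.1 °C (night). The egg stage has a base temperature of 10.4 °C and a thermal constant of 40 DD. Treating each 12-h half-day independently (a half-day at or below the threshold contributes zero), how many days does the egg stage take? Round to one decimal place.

Day half: max(0, 31.7 − 10.4) × 0.5 = 21.3 × 0.5 = 10.65 DD.
Night half: max(0, 14.1 − 10.4) × 0.5 = 3.7 × 0.5 = 1.85 DD.
Per 24 h: 12.50 DD/day.
Duration = 40 / 12.50 = 3.200 ≈ 3.2 days.

3.2 days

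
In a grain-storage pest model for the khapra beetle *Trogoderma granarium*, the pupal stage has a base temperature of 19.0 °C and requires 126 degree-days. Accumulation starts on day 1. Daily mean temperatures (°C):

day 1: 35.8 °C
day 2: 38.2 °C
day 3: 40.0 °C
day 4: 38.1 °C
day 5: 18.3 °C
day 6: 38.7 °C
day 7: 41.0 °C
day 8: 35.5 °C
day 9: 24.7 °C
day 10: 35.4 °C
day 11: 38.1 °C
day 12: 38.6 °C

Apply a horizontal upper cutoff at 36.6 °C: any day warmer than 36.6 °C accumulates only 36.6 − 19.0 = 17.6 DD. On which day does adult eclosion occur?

day 9

Daily DD above 19.0 °C (capped at 17.6): 16.8, 17.6, 17.6, 17.6, 0.0, 17.6, 17.6, 16.5, 5.7, 16.4, 17.6, 17.6.
Cumulative: 16.8, 34.4, 52.0, 69.6, 69.6, 87.2, 104.8, 121.3, 127.0, 143.4, 161.0, 178.6.
The total first reaches 126 DD on day 9.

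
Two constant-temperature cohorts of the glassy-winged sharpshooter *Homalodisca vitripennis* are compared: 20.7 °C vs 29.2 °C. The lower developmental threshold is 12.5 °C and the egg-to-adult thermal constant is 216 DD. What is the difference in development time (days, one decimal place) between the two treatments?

13.4 days

At 20.7 °C: 216 / (20.7 − 12.5) = 216 / 8.2 = 26.341 d.
At 29.2 °C: 216 / (29.2 − 12.5) = 216 / 16.7 = 12.934 d.
Difference = |26.341 − 12.934| = 13.407 ≈ 13.4 days.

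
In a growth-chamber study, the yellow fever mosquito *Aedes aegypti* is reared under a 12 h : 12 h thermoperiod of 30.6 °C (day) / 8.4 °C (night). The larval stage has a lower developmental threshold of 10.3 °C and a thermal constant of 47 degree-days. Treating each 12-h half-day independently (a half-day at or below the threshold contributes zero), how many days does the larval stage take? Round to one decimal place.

Day half: max(0, 30.6 − 10.3) × 0.5 = 20.3 × 0.5 = 10.15 DD.
Night half: max(0, 8.4 − 10.3) × 0.5 = 0.0 × 0.5 = 0.00 DD.
Per 24 h: 10.15 DD/day.
Duration = 47 / 10.15 = 4.631 ≈ 4.6 days.

4.6 days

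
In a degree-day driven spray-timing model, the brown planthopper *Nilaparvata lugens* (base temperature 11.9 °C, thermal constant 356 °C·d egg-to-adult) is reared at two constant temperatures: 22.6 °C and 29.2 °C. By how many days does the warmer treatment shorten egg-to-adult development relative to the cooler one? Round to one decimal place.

12.7 days

At 22.6 °C: 356 / (22.6 − 11.9) = 356 / 10.7 = 33.271 d.
At 29.2 °C: 356 / (29.2 − 11.9) = 356 / 17.3 = 20.578 d.
Difference = |33.271 − 20.578| = 12.693 ≈ 12.7 days.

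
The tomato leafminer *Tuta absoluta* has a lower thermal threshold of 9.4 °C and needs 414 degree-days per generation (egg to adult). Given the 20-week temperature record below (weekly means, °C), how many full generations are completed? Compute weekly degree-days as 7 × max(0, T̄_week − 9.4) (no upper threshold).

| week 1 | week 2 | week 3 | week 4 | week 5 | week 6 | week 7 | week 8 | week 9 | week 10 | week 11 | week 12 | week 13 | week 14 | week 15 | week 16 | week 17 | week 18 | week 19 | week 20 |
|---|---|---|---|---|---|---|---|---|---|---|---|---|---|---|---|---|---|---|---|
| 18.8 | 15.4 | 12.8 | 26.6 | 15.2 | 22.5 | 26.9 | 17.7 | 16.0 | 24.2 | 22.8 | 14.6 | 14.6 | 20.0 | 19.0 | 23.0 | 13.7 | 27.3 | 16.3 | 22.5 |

3 generations

Weekly DD (7 × max(0, T̄ − 9.4)): 65.8, 42.0, 23.8, 120.4, 40.6, 91.7, 122.5, 58.1, 46.2, 103.6, 93.8, 36.4, 36.4, 74.2, 67.2, 95.2, 30.1, 125.3, 48.3, 91.7.
Season total = 1413.3 DD.
Complete generations = ⌊1413.3 / 414⌋ = 3.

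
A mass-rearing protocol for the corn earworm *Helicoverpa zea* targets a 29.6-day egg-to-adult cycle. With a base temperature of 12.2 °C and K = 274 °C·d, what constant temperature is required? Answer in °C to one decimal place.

21.5 °C

Required daily accumulation = 274 / 29.6 = 9.257 DD/day.
T = T_base + 9.257 = 12.2 + 9.257 = 21.457 ≈ 21.5 °C.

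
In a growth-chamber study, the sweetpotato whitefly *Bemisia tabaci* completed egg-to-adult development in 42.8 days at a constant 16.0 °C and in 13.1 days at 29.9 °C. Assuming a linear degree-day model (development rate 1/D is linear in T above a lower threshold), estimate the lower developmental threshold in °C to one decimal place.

9.9 °C

Equal thermal constants: D₁(T₁ − T_b) = D₂(T₂ − T_b).
42.8·(16.0 − T_b) = 13.1·(29.9 − T_b)
T_b = (42.8·16.0 − 13.1·29.9) / (42.8 − 13.1) = 293.11 / 29.7 = 9.869 °C ≈ 9.9 °C.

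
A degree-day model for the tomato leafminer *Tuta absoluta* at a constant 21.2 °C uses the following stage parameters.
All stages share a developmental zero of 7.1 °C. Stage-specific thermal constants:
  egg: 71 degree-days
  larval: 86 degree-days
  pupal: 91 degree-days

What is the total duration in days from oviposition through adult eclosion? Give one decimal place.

17.6 days

Daily accumulation at 21.2 °C = 21.2 − 7.1 = 14.1 DD/day.
Total K = 71 + 86 + 91 = 248 DD.
Total duration = 248 / 14.1 = 17.589 ≈ 17.6 days.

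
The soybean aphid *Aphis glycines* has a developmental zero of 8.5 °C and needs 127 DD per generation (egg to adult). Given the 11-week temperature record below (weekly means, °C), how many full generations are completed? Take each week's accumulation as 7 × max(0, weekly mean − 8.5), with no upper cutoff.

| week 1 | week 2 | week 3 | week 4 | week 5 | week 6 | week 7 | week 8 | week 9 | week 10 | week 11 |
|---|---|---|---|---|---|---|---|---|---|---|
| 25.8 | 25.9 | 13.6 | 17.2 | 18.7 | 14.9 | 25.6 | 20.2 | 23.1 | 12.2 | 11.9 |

6 generations

Weekly DD (7 × max(0, T̄ − 8.5)): 121.1, 121.8, 35.7, 60.9, 71.4, 44.8, 119.7, 81.9, 102.2, 25.9, 23.8.
Season total = 809.2 DD.
Complete generations = ⌊809.2 / 127⌋ = 6.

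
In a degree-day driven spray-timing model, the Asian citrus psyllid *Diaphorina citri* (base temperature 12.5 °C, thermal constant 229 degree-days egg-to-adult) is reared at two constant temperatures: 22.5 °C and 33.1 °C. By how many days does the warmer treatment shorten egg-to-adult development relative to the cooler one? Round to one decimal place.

11.8 days

At 22.5 °C: 229 / (22.5 − 12.5) = 229 / 10.0 = 22.900 d.
At 33.1 °C: 229 / (33.1 − 12.5) = 229 / 20.6 = 11.117 d.
Difference = |22.900 − 11.117| = 11.783 ≈ 11.8 days.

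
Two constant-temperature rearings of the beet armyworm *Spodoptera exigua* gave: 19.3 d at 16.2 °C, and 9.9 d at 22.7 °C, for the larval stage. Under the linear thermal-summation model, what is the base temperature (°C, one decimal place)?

Under the model K = D·(T − T_b), so D₁·(T₁ − T_b) = D₂·(T₂ − T_b).
19.3·(16.2 − T_b) = 9.9·(22.7 − T_b)
T_b = (19.3·16.2 − 9.9·22.7) / (19.3 − 9.9) = 87.93 / 9.4 = 9.354 °C ≈ 9.4 °C.

9.4 °C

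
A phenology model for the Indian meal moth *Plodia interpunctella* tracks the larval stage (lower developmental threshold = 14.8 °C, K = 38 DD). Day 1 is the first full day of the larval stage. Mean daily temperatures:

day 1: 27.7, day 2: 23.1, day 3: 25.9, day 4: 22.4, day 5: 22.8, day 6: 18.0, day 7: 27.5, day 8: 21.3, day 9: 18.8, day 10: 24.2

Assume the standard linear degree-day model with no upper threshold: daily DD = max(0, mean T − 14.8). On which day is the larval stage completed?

day 4

Daily DD above 14.8 °C: 12.9, 8.3, 11.1, 7.6, 8.0, 3.2, 12.7, 6.5, 4.0, 9.4.
Cumulative: 12.9, 21.2, 32.3, 39.9, 47.9, 51.1, 63.8, 70.3, 74.3, 83.7.
The total first reaches 38 DD on day 4.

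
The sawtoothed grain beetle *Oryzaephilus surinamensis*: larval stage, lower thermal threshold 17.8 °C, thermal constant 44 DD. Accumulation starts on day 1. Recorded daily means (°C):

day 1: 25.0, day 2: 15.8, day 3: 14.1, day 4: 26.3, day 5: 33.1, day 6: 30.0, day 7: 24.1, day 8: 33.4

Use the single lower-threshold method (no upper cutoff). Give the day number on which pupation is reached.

day 7

Daily DD above 17.8 °C: 7.2, 0.0, 0.0, 8.5, 15.3, 12.2, 6.3, 15.6.
Cumulative: 7.2, 7.2, 7.2, 15.7, 31.0, 43.2, 49.5, 65.1.
The total first reaches 44 DD on day 7.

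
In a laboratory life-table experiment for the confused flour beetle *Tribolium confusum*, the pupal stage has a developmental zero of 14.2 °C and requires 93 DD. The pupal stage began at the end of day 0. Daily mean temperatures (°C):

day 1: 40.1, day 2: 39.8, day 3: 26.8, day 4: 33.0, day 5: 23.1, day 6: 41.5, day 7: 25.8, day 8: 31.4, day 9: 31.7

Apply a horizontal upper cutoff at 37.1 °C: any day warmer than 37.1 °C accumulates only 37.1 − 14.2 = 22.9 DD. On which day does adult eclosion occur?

Daily DD above 14.2 °C (capped at 22.9): 22.9, 22.9, 12.6, 18.8, 8.9, 22.9, 11.6, 17.2, 17.5.
Cumulative: 22.9, 45.8, 58.4, 77.2, 86.1, 109.0, 120.6, 137.8, 155.3.
The total first reaches 93 DD on day 6.

day 6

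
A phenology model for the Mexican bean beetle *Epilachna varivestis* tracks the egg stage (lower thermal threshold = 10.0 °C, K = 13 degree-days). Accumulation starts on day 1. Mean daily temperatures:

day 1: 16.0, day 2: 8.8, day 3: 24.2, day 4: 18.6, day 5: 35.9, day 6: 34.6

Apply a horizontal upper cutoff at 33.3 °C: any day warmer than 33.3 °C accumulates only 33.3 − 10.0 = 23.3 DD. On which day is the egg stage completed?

Daily DD above 10.0 °C (capped at 23.3): 6.0, 0.0, 14.2, 8.6, 23.3, 23.3.
Cumulative: 6.0, 6.0, 20.2, 28.8, 52.1, 75.4.
The total first reaches 13 DD on day 3.

day 3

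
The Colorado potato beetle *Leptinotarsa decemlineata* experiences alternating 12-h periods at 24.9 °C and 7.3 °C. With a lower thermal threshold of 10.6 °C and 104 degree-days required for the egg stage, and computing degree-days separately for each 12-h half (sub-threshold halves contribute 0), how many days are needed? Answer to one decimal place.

14.5 days

Day half: max(0, 24.9 − 10.6) × 0.5 = 14.3 × 0.5 = 7.15 DD.
Night half: max(0, 7.3 − 10.6) × 0.5 = 0.0 × 0.5 = 0.00 DD.
Per 24 h: 7.15 DD/day.
Duration = 104 / 7.15 = 14.545 ≈ 14.5 days.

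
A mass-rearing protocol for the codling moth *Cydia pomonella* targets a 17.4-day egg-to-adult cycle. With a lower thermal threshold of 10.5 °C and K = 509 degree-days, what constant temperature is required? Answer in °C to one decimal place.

Required daily accumulation = 509 / 17.4 = 29.253 DD/day.
T = T_base + 29.253 = 10.5 + 29.253 = 39.753 ≈ 39.8 °C.

39.8 °C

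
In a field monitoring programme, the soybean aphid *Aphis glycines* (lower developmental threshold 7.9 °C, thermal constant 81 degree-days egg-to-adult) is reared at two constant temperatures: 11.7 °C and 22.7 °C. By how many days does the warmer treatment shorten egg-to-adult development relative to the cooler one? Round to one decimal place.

At 11.7 °C: 81 / (11.7 − 7.9) = 81 / 3.8 = 21.316 d.
At 22.7 °C: 81 / (22.7 − 7.9) = 81 / 14.8 = 5.473 d.
Difference = |21.316 − 5.473| = 15.843 ≈ 15.8 days.

15.8 days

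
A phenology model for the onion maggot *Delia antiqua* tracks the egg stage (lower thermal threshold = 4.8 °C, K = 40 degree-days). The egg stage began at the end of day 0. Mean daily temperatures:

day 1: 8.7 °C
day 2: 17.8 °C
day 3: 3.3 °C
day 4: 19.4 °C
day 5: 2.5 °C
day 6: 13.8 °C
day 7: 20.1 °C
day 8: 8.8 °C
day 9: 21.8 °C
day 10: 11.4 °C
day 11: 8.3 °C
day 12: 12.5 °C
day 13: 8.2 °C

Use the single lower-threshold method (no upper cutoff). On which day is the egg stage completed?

day 6

Daily DD above 4.8 °C: 3.9, 13.0, 0.0, 14.6, 0.0, 9.0, 15.3, 4.0, 17.0, 6.6, 3.5, 7.7, 3.4.
Cumulative: 3.9, 16.9, 16.9, 31.5, 31.5, 40.5, 55.8, 59.8, 76.8, 83.4, 86.9, 94.6, 98.0.
The total first reaches 40 DD on day 6.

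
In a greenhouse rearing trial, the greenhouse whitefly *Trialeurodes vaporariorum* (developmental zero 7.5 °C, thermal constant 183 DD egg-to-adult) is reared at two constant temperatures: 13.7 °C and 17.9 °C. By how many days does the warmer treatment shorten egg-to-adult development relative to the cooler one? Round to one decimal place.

At 13.7 °C: 183 / (13.7 − 7.5) = 183 / 6.2 = 29.516 d.
At 17.9 °C: 183 / (17.9 − 7.5) = 183 / 10.4 = 17.596 d.
Difference = |29.516 − 17.596| = 11.920 ≈ 11.9 days.

11.9 days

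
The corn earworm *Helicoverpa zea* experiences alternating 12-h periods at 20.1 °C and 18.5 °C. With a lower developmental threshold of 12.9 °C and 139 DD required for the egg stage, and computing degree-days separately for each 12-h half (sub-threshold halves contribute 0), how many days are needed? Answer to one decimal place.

21.7 days

Day half: max(0, 20.1 − 12.9) × 0.5 = 7.2 × 0.5 = 3.60 DD.
Night half: max(0, 18.5 − 12.9) × 0.5 = 5.6 × 0.5 = 2.80 DD.
Per 24 h: 6.40 DD/day.
Duration = 139 / 6.40 = 21.719 ≈ 21.7 days.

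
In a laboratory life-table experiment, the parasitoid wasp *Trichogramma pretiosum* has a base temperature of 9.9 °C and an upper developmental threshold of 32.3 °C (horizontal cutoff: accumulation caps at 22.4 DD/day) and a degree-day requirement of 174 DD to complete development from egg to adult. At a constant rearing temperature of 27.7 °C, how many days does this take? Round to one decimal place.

Daily accumulation = 27.7 − 9.9 = 17.8 DD/day.
Duration = 174 / 17.8 = 9.775 ≈ 9.8 days.

9.8 days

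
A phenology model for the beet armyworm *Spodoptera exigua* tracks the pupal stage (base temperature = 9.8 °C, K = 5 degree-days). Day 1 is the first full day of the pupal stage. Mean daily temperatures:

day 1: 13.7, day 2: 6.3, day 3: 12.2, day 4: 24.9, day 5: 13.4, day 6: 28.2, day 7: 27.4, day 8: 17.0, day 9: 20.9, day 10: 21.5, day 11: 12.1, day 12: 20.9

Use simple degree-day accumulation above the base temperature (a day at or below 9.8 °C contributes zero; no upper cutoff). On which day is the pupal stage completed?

day 3

Daily DD above 9.8 °C: 3.9, 0.0, 2.4, 15.1, 3.6, 18.4, 17.6, 7.2, 11.1, 11.7, 2.3, 11.1.
Cumulative: 3.9, 3.9, 6.3, 21.4, 25.0, 43.4, 61.0, 68.2, 79.3, 91.0, 93.3, 104.4.
The total first reaches 5 DD on day 3.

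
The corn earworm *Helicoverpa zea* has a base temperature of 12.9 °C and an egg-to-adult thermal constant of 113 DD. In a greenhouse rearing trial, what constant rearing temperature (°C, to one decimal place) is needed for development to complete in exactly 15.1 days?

20.4 °C

Required daily accumulation = 113 / 15.1 = 7.483 DD/day.
T = T_base + 7.483 = 12.9 + 7.483 = 20.383 ≈ 20.4 °C.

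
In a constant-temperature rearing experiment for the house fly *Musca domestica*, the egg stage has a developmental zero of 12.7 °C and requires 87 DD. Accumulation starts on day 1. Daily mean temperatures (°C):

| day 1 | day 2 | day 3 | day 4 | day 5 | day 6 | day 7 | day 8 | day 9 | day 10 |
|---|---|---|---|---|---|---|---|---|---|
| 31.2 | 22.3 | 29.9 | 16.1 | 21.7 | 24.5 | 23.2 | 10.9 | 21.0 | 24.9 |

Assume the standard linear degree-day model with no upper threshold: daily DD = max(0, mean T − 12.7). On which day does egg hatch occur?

day 9

Daily DD above 12.7 °C: 18.5, 9.6, 17.2, 3.4, 9.0, 11.8, 10.5, 0.0, 8.3, 12.2.
Cumulative: 18.5, 28.1, 45.3, 48.7, 57.7, 69.5, 80.0, 80.0, 88.3, 100.5.
The total first reaches 87 DD on day 9.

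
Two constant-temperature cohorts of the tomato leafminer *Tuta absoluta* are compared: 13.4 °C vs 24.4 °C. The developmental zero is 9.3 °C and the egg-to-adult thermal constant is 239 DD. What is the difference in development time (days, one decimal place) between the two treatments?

42.5 days

At 13.4 °C: 239 / (13.4 − 9.3) = 239 / 4.1 = 58.293 d.
At 24.4 °C: 239 / (24.4 − 9.3) = 239 / 15.1 = 15.828 d.
Difference = |58.293 − 15.828| = 42.465 ≈ 42.5 days.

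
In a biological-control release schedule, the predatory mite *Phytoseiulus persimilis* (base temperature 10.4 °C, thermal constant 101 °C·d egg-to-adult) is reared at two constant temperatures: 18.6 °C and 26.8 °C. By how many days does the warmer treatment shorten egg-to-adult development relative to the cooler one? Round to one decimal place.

6.2 days

At 18.6 °C: 101 / (18.6 − 10.4) = 101 / 8.2 = 12.317 d.
At 26.8 °C: 101 / (26.8 − 10.4) = 101 / 16.4 = 6.159 d.
Difference = |12.317 − 6.159| = 6.159 ≈ 6.2 days.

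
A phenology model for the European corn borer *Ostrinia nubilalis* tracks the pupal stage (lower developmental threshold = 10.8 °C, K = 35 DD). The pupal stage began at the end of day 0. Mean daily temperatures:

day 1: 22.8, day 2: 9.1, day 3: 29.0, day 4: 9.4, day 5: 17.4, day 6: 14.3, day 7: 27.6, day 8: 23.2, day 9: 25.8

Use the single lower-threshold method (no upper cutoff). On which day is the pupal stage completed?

day 5

Daily DD above 10.8 °C: 12.0, 0.0, 18.2, 0.0, 6.6, 3.5, 16.8, 12.4, 15.0.
Cumulative: 12.0, 12.0, 30.2, 30.2, 36.8, 40.3, 57.1, 69.5, 84.5.
The total first reaches 35 DD on day 5.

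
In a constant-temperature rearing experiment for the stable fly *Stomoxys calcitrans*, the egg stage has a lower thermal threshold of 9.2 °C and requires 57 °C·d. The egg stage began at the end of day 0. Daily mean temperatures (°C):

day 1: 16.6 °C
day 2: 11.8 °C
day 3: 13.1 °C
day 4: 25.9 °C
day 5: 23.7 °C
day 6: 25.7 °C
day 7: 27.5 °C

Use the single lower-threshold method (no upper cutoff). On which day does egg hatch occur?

day 6

Daily DD above 9.2 °C: 7.4, 2.6, 3.9, 16.7, 14.5, 16.5, 18.3.
Cumulative: 7.4, 10.0, 13.9, 30.6, 45.1, 61.6, 79.9.
The total first reaches 57 DD on day 6.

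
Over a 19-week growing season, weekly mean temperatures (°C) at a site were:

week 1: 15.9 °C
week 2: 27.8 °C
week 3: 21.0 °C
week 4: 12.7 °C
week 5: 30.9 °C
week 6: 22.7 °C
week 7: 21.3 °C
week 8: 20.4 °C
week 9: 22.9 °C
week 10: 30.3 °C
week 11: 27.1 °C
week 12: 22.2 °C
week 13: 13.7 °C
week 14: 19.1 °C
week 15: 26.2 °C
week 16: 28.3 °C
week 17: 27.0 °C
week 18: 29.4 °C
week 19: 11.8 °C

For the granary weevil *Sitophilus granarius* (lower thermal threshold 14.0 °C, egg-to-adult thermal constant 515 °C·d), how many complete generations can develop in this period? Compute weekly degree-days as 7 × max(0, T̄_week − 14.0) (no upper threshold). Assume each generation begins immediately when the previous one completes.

Weekly DD (7 × max(0, T̄ − 14.0)): 13.3, 96.6, 49.0, 0.0, 118.3, 60.9, 51.1, 44.8, 62.3, 114.1, 91.7, 57.4, 0.0, 35.7, 85.4, 100.1, 91.0, 107.8, 0.0.
Season total = 1179.5 DD.
Complete generations = ⌊1179.5 / 515⌋ = 2.

2 generations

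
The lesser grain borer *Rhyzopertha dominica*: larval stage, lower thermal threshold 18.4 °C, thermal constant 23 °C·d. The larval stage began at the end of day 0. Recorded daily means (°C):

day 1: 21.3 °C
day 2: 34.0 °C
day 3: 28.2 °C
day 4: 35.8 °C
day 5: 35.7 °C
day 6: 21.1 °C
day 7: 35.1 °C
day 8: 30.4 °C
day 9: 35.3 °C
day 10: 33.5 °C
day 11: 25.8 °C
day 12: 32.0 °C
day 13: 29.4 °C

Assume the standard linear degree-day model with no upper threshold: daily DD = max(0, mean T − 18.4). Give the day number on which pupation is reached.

day 3

Daily DD above 18.4 °C: 2.9, 15.6, 9.8, 17.4, 17.3, 2.7, 16.7, 12.0, 16.9, 15.1, 7.4, 13.6, 11.0.
Cumulative: 2.9, 18.5, 28.3, 45.7, 63.0, 65.7, 82.4, 94.4, 111.3, 126.4, 133.8, 147.4, 158.4.
The total first reaches 23 DD on day 3.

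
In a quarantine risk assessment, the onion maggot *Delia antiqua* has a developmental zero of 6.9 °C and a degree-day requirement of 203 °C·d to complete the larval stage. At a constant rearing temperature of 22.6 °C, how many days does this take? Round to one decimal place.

Daily accumulation = 22.6 − 6.9 = 15.7 DD/day.
Duration = 203 / 15.7 = 12.930 ≈ 12.9 days.

12.9 days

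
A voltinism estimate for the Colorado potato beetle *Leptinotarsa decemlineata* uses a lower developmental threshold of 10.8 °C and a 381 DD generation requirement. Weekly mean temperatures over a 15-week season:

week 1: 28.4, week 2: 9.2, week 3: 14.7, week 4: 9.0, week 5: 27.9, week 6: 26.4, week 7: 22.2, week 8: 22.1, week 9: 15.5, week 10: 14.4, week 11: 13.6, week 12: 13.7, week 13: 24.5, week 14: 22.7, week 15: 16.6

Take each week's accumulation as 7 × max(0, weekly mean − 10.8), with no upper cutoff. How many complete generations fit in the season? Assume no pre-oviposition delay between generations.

2 generations

Weekly DD (7 × max(0, T̄ − 10.8)): 123.2, 0.0, 27.3, 0.0, 119.7, 109.2, 79.8, 79.1, 32.9, 25.2, 19.6, 20.3, 95.9, 83.3, 40.6.
Season total = 856.1 DD.
Complete generations = ⌊856.1 / 381⌋ = 2.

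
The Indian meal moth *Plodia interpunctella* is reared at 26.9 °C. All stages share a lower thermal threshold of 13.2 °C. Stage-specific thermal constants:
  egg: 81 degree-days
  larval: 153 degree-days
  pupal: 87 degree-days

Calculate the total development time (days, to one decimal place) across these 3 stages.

23.4 days

Daily accumulation at 26.9 °C = 26.9 − 13.2 = 13.7 DD/day.
Total K = 81 + 153 + 87 = 321 DD.
Total duration = 321 / 13.7 = 23.431 ≈ 23.4 days.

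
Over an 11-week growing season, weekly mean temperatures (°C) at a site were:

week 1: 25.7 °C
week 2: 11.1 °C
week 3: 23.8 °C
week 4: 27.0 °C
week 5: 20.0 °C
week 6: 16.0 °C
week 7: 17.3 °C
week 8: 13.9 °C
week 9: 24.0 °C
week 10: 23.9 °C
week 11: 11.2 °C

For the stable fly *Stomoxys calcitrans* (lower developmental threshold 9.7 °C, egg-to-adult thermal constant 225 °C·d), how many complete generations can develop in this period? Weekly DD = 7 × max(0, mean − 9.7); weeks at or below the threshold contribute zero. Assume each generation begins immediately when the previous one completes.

3 generations

Weekly DD (7 × max(0, T̄ − 9.7)): 112.0, 9.8, 98.7, 121.1, 72.1, 44.1, 53.2, 29.4, 100.1, 99.4, 10.5.
Season total = 750.4 DD.
Complete generations = ⌊750.4 / 225⌋ = 3.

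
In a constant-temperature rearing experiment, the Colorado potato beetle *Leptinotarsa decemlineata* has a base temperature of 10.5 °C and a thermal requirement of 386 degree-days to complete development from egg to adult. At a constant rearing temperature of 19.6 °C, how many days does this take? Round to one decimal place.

Daily accumulation = 19.6 − 10.5 = 9.1 DD/day.
Duration = 386 / 9.1 = 42.418 ≈ 42.4 days.

42.4 days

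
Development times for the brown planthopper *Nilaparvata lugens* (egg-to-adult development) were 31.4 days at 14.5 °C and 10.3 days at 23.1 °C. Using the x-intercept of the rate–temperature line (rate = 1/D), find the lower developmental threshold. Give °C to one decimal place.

10.3 °C

Linear rate model ⇒ the product D·(T − T_b) is constant across temperatures.
31.4·(14.5 − T_b) = 10.3·(23.1 − T_b)
T_b = (31.4·14.5 − 10.3·23.1) / (31.4 − 10.3) = 217.37 / 21.1 = 10.302 °C ≈ 10.3 °C.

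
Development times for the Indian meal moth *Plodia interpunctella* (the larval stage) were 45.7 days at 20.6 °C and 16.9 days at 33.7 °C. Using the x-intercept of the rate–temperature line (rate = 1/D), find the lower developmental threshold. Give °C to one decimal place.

Linear rate model ⇒ the product D·(T − T_b) is constant across temperatures.
45.7·(20.6 − T_b) = 16.9·(33.7 − T_b)
T_b = (45.7·20.6 − 16.9·33.7) / (45.7 − 16.9) = 371.89 / 28.8 = 12.913 °C ≈ 12.9 °C.

12.9 °C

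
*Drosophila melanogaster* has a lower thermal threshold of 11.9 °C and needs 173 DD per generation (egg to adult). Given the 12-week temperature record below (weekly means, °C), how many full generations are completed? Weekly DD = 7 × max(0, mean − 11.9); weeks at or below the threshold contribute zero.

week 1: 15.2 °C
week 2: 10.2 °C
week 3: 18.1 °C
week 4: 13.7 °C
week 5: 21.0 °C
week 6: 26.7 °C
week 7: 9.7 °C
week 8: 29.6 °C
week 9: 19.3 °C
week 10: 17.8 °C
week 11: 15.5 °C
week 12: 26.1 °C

Weekly DD (7 × max(0, T̄ − 11.9)): 23.1, 0.0, 43.4, 12.6, 63.7, 103.6, 0.0, 123.9, 51.8, 41.3, 25.2, 99.4.
Season total = 588.0 DD.
Complete generations = ⌊588.0 / 173⌋ = 3.

3 generations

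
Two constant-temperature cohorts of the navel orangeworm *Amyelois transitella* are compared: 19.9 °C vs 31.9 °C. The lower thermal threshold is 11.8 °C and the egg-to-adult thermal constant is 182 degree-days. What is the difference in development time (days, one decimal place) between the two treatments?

At 19.9 °C: 182 / (19.9 − 11.8) = 182 / 8.1 = 22.469 d.
At 31.9 °C: 182 / (31.9 − 11.8) = 182 / 20.1 = 9.055 d.
Difference = |22.469 − 9.055| = 13.414 ≈ 13.4 days.

13.4 days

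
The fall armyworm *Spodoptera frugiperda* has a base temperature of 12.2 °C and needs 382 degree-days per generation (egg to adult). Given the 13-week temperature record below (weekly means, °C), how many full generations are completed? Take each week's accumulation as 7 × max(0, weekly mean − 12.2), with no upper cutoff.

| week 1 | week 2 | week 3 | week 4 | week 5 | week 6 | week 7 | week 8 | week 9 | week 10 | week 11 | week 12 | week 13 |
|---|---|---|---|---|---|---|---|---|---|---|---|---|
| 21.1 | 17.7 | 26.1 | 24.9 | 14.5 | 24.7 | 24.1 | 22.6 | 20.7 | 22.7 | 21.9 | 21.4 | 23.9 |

2 generations

Weekly DD (7 × max(0, T̄ − 12.2)): 62.3, 38.5, 97.3, 88.9, 16.1, 87.5, 83.3, 72.8, 59.5, 73.5, 67.9, 64.4, 81.9.
Season total = 893.9 DD.
Complete generations = ⌊893.9 / 382⌋ = 2.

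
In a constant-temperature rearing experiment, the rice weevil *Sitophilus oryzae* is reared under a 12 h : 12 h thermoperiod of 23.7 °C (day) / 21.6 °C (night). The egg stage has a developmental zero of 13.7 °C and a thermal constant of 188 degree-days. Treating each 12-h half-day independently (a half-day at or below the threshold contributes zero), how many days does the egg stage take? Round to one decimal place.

Day half: max(0, 23.7 − 13.7) × 0.5 = 10.0 × 0.5 = 5.00 DD.
Night half: max(0, 21.6 − 13.7) × 0.5 = 7.9 × 0.5 = 3.95 DD.
Per 24 h: 8.95 DD/day.
Duration = 188 / 8.95 = 21.006 ≈ 21.0 days.

21.0 days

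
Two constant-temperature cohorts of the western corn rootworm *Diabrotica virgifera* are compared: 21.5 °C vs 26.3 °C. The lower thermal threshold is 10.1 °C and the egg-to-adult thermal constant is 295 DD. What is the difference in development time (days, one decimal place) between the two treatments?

7.7 days

At 21.5 °C: 295 / (21.5 − 10.1) = 295 / 11.4 = 25.877 d.
At 26.3 °C: 295 / (26.3 − 10.1) = 295 / 16.2 = 18.210 d.
Difference = |25.877 − 18.210| = 7.667 ≈ 7.7 days.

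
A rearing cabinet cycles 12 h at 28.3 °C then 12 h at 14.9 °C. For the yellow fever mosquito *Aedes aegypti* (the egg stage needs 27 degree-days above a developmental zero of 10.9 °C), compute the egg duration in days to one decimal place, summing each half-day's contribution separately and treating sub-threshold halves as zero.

Day half: max(0, 28.3 − 10.9) × 0.5 = 17.4 × 0.5 = 8.70 DD.
Night half: max(0, 14.9 − 10.9) × 0.5 = 4.0 × 0.5 = 2.00 DD.
Per 24 h: 10.70 DD/day.
Duration = 27 / 10.70 = 2.523 ≈ 2.5 days.

2.5 days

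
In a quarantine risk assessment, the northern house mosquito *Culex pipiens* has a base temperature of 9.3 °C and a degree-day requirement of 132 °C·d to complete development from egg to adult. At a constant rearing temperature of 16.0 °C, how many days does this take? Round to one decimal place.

Daily accumulation = 16.0 − 9.3 = 6.7 DD/day.
Duration = 132 / 6.7 = 19.701 ≈ 19.7 days.

19.7 days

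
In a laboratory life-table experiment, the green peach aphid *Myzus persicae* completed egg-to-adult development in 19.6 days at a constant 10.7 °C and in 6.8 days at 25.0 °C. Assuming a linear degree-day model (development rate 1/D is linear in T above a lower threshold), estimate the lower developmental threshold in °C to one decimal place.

3.1 °C

Linear rate model ⇒ the product D·(T − T_b) is constant across temperatures.
19.6·(10.7 − T_b) = 6.8·(25.0 − T_b)
T_b = (19.6·10.7 − 6.8·25.0) / (19.6 − 6.8) = 39.72 / 12.8 = 3.103 °C ≈ 3.1 °C.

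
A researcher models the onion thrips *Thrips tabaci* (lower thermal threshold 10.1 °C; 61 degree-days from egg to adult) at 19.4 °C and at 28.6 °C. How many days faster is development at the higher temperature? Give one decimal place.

At 19.4 °C: 61 / (19.4 − 10.1) = 61 / 9.3 = 6.559 d.
At 28.6 °C: 61 / (28.6 − 10.1) = 61 / 18.5 = 3.297 d.
Difference = |6.559 − 3.297| = 3.262 ≈ 3.3 days.

3.3 days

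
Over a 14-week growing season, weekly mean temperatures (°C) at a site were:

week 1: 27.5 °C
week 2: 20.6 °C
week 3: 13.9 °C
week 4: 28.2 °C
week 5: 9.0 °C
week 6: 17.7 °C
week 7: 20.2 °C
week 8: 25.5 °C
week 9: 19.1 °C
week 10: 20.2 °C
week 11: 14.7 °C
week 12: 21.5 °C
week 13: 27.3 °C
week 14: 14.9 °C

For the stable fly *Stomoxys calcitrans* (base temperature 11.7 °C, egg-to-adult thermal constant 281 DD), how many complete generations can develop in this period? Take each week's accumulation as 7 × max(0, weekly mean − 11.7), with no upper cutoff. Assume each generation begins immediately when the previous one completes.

2 generations

Weekly DD (7 × max(0, T̄ − 11.7)): 110.6, 62.3, 15.4, 115.5, 0.0, 42.0, 59.5, 96.6, 51.8, 59.5, 21.0, 68.6, 109.2, 22.4.
Season total = 834.4 DD.
Complete generations = ⌊834.4 / 281⌋ = 2.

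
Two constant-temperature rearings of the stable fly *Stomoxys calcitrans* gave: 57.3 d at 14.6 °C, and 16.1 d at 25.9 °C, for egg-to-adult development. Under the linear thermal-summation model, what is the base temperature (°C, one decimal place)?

10.2 °C

Equal thermal constants: D₁(T₁ − T_b) = D₂(T₂ − T_b).
57.3·(14.6 − T_b) = 16.1·(25.9 − T_b)
T_b = (57.3·14.6 − 16.1·25.9) / (57.3 − 16.1) = 419.59 / 41.2 = 10.184 °C ≈ 10.2 °C.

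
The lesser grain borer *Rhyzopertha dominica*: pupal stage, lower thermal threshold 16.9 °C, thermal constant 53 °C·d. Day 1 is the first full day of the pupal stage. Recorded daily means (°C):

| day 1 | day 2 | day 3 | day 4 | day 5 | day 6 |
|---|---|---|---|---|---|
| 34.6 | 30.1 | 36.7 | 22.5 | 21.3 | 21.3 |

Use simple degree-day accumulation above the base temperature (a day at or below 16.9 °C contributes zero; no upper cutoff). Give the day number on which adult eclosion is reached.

Daily DD above 16.9 °C: 17.7, 13.2, 19.8, 5.6, 4.4, 4.4.
Cumulative: 17.7, 30.9, 50.7, 56.3, 60.7, 65.1.
The total first reaches 53 DD on day 4.

day 4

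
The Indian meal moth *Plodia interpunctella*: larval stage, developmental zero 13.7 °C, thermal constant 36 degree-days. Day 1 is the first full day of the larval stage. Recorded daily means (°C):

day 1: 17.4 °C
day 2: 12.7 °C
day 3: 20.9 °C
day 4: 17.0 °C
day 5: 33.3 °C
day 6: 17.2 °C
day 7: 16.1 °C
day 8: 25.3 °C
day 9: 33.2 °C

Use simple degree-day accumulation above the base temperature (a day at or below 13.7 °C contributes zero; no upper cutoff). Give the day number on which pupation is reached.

day 6

Daily DD above 13.7 °C: 3.7, 0.0, 7.2, 3.3, 19.6, 3.5, 2.4, 11.6, 19.5.
Cumulative: 3.7, 3.7, 10.9, 14.2, 33.8, 37.3, 39.7, 51.3, 70.8.
The total first reaches 36 DD on day 6.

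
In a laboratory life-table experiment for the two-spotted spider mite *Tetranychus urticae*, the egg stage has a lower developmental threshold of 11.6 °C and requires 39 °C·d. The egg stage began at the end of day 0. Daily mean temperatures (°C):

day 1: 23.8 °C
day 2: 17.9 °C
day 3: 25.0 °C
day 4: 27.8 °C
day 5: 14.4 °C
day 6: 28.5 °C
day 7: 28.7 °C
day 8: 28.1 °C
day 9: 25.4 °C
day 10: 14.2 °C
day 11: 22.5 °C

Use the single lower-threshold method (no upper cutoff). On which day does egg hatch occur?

Daily DD above 11.6 °C: 12.2, 6.3, 13.4, 16.2, 2.8, 16.9, 17.1, 16.5, 13.8, 2.6, 10.9.
Cumulative: 12.2, 18.5, 31.9, 48.1, 50.9, 67.8, 84.9, 101.4, 115.2, 117.8, 128.7.
The total first reaches 39 DD on day 4.

day 4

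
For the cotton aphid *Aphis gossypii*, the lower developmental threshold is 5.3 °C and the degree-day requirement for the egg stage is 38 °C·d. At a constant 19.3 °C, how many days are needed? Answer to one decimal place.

2.7 days

Daily accumulation = 19.3 − 5.3 = 14.0 DD/day.
Duration = 38 / 14.0 = 2.714 ≈ 2.7 days.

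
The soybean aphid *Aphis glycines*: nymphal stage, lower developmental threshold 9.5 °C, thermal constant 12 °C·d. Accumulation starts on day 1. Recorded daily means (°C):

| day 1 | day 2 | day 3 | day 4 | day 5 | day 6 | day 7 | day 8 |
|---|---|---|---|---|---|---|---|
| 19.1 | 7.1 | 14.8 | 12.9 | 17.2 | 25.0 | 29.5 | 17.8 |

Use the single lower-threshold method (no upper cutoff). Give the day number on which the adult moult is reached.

day 3

Daily DD above 9.5 °C: 9.6, 0.0, 5.3, 3.4, 7.7, 15.5, 20.0, 8.3.
Cumulative: 9.6, 9.6, 14.9, 18.3, 26.0, 41.5, 61.5, 69.8.
The total first reaches 12 DD on day 3.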